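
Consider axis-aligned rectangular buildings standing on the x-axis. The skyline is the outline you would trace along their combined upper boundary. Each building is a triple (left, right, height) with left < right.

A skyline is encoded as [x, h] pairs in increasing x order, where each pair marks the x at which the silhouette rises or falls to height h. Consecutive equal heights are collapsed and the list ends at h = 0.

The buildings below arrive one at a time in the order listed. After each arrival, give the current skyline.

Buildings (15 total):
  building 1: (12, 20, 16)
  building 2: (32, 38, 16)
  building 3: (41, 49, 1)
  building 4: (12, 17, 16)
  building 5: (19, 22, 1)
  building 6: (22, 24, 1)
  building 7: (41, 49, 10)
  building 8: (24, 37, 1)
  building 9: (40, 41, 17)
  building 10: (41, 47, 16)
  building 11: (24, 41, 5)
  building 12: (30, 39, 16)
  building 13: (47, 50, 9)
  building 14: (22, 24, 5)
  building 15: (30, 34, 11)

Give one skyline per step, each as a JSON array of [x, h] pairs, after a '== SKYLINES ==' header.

== SKYLINES ==
[[12,16],[20,0]]
[[12,16],[20,0],[32,16],[38,0]]
[[12,16],[20,0],[32,16],[38,0],[41,1],[49,0]]
[[12,16],[20,0],[32,16],[38,0],[41,1],[49,0]]
[[12,16],[20,1],[22,0],[32,16],[38,0],[41,1],[49,0]]
[[12,16],[20,1],[24,0],[32,16],[38,0],[41,1],[49,0]]
[[12,16],[20,1],[24,0],[32,16],[38,0],[41,10],[49,0]]
[[12,16],[20,1],[32,16],[38,0],[41,10],[49,0]]
[[12,16],[20,1],[32,16],[38,0],[40,17],[41,10],[49,0]]
[[12,16],[20,1],[32,16],[38,0],[40,17],[41,16],[47,10],[49,0]]
[[12,16],[20,1],[24,5],[32,16],[38,5],[40,17],[41,16],[47,10],[49,0]]
[[12,16],[20,1],[24,5],[30,16],[39,5],[40,17],[41,16],[47,10],[49,0]]
[[12,16],[20,1],[24,5],[30,16],[39,5],[40,17],[41,16],[47,10],[49,9],[50,0]]
[[12,16],[20,1],[22,5],[30,16],[39,5],[40,17],[41,16],[47,10],[49,9],[50,0]]
[[12,16],[20,1],[22,5],[30,16],[39,5],[40,17],[41,16],[47,10],[49,9],[50,0]]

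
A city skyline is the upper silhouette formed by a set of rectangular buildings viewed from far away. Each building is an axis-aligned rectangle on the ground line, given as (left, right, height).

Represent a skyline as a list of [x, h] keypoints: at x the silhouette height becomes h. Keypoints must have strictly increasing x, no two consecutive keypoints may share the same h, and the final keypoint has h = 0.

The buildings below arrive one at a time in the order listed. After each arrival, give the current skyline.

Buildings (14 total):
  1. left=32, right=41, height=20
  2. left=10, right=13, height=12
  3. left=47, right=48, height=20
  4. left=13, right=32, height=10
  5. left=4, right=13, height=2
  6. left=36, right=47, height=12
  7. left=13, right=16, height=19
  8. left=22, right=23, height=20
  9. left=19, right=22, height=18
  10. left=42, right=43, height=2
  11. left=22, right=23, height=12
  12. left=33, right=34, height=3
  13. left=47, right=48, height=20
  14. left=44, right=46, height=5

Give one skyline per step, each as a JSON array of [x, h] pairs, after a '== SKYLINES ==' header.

== SKYLINES ==
[[32,20],[41,0]]
[[10,12],[13,0],[32,20],[41,0]]
[[10,12],[13,0],[32,20],[41,0],[47,20],[48,0]]
[[10,12],[13,10],[32,20],[41,0],[47,20],[48,0]]
[[4,2],[10,12],[13,10],[32,20],[41,0],[47,20],[48,0]]
[[4,2],[10,12],[13,10],[32,20],[41,12],[47,20],[48,0]]
[[4,2],[10,12],[13,19],[16,10],[32,20],[41,12],[47,20],[48,0]]
[[4,2],[10,12],[13,19],[16,10],[22,20],[23,10],[32,20],[41,12],[47,20],[48,0]]
[[4,2],[10,12],[13,19],[16,10],[19,18],[22,20],[23,10],[32,20],[41,12],[47,20],[48,0]]
[[4,2],[10,12],[13,19],[16,10],[19,18],[22,20],[23,10],[32,20],[41,12],[47,20],[48,0]]
[[4,2],[10,12],[13,19],[16,10],[19,18],[22,20],[23,10],[32,20],[41,12],[47,20],[48,0]]
[[4,2],[10,12],[13,19],[16,10],[19,18],[22,20],[23,10],[32,20],[41,12],[47,20],[48,0]]
[[4,2],[10,12],[13,19],[16,10],[19,18],[22,20],[23,10],[32,20],[41,12],[47,20],[48,0]]
[[4,2],[10,12],[13,19],[16,10],[19,18],[22,20],[23,10],[32,20],[41,12],[47,20],[48,0]]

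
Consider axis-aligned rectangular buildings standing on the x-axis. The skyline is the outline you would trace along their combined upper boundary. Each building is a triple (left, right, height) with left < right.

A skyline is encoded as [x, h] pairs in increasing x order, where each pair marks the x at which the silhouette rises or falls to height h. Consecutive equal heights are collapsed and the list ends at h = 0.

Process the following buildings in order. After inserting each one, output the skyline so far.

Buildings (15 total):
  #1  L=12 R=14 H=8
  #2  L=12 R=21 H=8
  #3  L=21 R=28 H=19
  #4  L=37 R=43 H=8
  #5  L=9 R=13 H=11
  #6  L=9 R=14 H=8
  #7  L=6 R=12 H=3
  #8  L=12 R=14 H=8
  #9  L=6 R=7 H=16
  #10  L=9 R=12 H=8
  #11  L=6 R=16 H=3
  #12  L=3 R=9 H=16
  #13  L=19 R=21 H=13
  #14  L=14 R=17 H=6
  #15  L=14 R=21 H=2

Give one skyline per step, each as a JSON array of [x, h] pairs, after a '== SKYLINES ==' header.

== SKYLINES ==
[[12,8],[14,0]]
[[12,8],[21,0]]
[[12,8],[21,19],[28,0]]
[[12,8],[21,19],[28,0],[37,8],[43,0]]
[[9,11],[13,8],[21,19],[28,0],[37,8],[43,0]]
[[9,11],[13,8],[21,19],[28,0],[37,8],[43,0]]
[[6,3],[9,11],[13,8],[21,19],[28,0],[37,8],[43,0]]
[[6,3],[9,11],[13,8],[21,19],[28,0],[37,8],[43,0]]
[[6,16],[7,3],[9,11],[13,8],[21,19],[28,0],[37,8],[43,0]]
[[6,16],[7,3],[9,11],[13,8],[21,19],[28,0],[37,8],[43,0]]
[[6,16],[7,3],[9,11],[13,8],[21,19],[28,0],[37,8],[43,0]]
[[3,16],[9,11],[13,8],[21,19],[28,0],[37,8],[43,0]]
[[3,16],[9,11],[13,8],[19,13],[21,19],[28,0],[37,8],[43,0]]
[[3,16],[9,11],[13,8],[19,13],[21,19],[28,0],[37,8],[43,0]]
[[3,16],[9,11],[13,8],[19,13],[21,19],[28,0],[37,8],[43,0]]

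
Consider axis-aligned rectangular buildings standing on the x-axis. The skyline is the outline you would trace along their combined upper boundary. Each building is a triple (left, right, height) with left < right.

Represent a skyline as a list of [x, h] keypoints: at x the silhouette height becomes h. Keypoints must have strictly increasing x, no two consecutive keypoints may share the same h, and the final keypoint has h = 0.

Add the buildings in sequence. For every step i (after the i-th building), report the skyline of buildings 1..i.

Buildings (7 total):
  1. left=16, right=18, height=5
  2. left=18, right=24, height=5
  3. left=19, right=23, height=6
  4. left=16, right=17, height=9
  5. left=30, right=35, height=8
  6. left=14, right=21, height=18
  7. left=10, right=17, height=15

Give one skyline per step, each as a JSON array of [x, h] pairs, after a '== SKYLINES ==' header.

== SKYLINES ==
[[16,5],[18,0]]
[[16,5],[24,0]]
[[16,5],[19,6],[23,5],[24,0]]
[[16,9],[17,5],[19,6],[23,5],[24,0]]
[[16,9],[17,5],[19,6],[23,5],[24,0],[30,8],[35,0]]
[[14,18],[21,6],[23,5],[24,0],[30,8],[35,0]]
[[10,15],[14,18],[21,6],[23,5],[24,0],[30,8],[35,0]]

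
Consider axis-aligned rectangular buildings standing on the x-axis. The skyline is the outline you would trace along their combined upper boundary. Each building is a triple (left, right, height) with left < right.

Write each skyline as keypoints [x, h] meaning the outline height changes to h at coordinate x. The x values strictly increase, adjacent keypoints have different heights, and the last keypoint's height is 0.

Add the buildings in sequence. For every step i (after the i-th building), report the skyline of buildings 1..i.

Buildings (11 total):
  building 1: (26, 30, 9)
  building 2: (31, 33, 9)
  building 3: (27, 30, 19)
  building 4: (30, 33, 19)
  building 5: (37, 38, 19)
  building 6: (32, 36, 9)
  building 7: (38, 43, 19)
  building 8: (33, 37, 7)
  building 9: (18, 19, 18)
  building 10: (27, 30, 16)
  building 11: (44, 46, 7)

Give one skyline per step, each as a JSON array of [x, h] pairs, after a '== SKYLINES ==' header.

== SKYLINES ==
[[26,9],[30,0]]
[[26,9],[30,0],[31,9],[33,0]]
[[26,9],[27,19],[30,0],[31,9],[33,0]]
[[26,9],[27,19],[33,0]]
[[26,9],[27,19],[33,0],[37,19],[38,0]]
[[26,9],[27,19],[33,9],[36,0],[37,19],[38,0]]
[[26,9],[27,19],[33,9],[36,0],[37,19],[43,0]]
[[26,9],[27,19],[33,9],[36,7],[37,19],[43,0]]
[[18,18],[19,0],[26,9],[27,19],[33,9],[36,7],[37,19],[43,0]]
[[18,18],[19,0],[26,9],[27,19],[33,9],[36,7],[37,19],[43,0]]
[[18,18],[19,0],[26,9],[27,19],[33,9],[36,7],[37,19],[43,0],[44,7],[46,0]]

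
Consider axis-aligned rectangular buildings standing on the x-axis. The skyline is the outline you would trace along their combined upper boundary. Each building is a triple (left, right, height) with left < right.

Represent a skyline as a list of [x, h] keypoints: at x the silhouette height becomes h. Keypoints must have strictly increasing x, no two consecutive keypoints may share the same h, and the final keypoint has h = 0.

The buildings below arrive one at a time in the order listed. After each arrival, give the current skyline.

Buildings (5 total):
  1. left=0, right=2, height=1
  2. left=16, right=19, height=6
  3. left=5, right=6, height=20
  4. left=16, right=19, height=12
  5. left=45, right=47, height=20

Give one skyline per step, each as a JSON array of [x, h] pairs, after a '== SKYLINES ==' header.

== SKYLINES ==
[[0,1],[2,0]]
[[0,1],[2,0],[16,6],[19,0]]
[[0,1],[2,0],[5,20],[6,0],[16,6],[19,0]]
[[0,1],[2,0],[5,20],[6,0],[16,12],[19,0]]
[[0,1],[2,0],[5,20],[6,0],[16,12],[19,0],[45,20],[47,0]]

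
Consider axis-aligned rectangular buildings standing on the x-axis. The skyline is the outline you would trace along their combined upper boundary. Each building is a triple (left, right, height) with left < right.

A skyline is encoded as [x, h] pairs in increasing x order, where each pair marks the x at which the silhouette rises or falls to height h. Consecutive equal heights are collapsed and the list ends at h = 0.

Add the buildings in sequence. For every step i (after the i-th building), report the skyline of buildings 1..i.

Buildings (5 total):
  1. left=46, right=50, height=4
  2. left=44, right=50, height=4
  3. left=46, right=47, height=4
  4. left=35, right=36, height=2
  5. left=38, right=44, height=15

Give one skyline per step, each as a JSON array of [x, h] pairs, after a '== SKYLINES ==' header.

== SKYLINES ==
[[46,4],[50,0]]
[[44,4],[50,0]]
[[44,4],[50,0]]
[[35,2],[36,0],[44,4],[50,0]]
[[35,2],[36,0],[38,15],[44,4],[50,0]]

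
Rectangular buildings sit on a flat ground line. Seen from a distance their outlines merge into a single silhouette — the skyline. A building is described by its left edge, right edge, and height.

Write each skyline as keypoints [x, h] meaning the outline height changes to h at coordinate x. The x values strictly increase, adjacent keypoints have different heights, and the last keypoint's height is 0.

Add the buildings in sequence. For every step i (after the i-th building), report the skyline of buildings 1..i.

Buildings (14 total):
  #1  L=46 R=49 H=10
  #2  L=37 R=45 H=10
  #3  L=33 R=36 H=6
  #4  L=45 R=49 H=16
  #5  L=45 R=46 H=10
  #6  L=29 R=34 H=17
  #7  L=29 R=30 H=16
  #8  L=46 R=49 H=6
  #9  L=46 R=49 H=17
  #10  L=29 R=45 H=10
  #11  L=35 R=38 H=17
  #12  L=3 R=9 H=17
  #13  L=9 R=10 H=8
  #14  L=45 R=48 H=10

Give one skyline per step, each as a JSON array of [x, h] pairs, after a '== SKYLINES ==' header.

== SKYLINES ==
[[46,10],[49,0]]
[[37,10],[45,0],[46,10],[49,0]]
[[33,6],[36,0],[37,10],[45,0],[46,10],[49,0]]
[[33,6],[36,0],[37,10],[45,16],[49,0]]
[[33,6],[36,0],[37,10],[45,16],[49,0]]
[[29,17],[34,6],[36,0],[37,10],[45,16],[49,0]]
[[29,17],[34,6],[36,0],[37,10],[45,16],[49,0]]
[[29,17],[34,6],[36,0],[37,10],[45,16],[49,0]]
[[29,17],[34,6],[36,0],[37,10],[45,16],[46,17],[49,0]]
[[29,17],[34,10],[45,16],[46,17],[49,0]]
[[29,17],[34,10],[35,17],[38,10],[45,16],[46,17],[49,0]]
[[3,17],[9,0],[29,17],[34,10],[35,17],[38,10],[45,16],[46,17],[49,0]]
[[3,17],[9,8],[10,0],[29,17],[34,10],[35,17],[38,10],[45,16],[46,17],[49,0]]
[[3,17],[9,8],[10,0],[29,17],[34,10],[35,17],[38,10],[45,16],[46,17],[49,0]]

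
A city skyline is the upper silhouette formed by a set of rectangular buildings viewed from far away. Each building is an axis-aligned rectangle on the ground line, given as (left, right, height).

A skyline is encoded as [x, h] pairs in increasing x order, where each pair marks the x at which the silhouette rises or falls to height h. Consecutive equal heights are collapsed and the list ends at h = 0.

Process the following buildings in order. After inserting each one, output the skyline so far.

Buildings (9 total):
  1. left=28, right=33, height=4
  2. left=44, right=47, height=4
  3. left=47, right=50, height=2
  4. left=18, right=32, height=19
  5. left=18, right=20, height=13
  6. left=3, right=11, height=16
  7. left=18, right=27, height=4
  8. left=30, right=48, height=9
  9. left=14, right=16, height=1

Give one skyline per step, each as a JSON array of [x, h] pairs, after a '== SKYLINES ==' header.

== SKYLINES ==
[[28,4],[33,0]]
[[28,4],[33,0],[44,4],[47,0]]
[[28,4],[33,0],[44,4],[47,2],[50,0]]
[[18,19],[32,4],[33,0],[44,4],[47,2],[50,0]]
[[18,19],[32,4],[33,0],[44,4],[47,2],[50,0]]
[[3,16],[11,0],[18,19],[32,4],[33,0],[44,4],[47,2],[50,0]]
[[3,16],[11,0],[18,19],[32,4],[33,0],[44,4],[47,2],[50,0]]
[[3,16],[11,0],[18,19],[32,9],[48,2],[50,0]]
[[3,16],[11,0],[14,1],[16,0],[18,19],[32,9],[48,2],[50,0]]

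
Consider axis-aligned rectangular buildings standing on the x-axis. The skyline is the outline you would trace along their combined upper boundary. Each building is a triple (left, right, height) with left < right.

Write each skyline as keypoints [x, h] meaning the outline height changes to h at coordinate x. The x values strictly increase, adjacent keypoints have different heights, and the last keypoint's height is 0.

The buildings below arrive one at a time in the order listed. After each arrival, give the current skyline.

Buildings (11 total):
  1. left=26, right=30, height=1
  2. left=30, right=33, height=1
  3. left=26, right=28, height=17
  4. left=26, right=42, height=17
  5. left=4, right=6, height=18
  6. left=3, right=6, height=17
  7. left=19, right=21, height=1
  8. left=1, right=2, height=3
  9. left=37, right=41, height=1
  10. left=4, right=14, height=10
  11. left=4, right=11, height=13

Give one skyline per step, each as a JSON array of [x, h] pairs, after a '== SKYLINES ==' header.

== SKYLINES ==
[[26,1],[30,0]]
[[26,1],[33,0]]
[[26,17],[28,1],[33,0]]
[[26,17],[42,0]]
[[4,18],[6,0],[26,17],[42,0]]
[[3,17],[4,18],[6,0],[26,17],[42,0]]
[[3,17],[4,18],[6,0],[19,1],[21,0],[26,17],[42,0]]
[[1,3],[2,0],[3,17],[4,18],[6,0],[19,1],[21,0],[26,17],[42,0]]
[[1,3],[2,0],[3,17],[4,18],[6,0],[19,1],[21,0],[26,17],[42,0]]
[[1,3],[2,0],[3,17],[4,18],[6,10],[14,0],[19,1],[21,0],[26,17],[42,0]]
[[1,3],[2,0],[3,17],[4,18],[6,13],[11,10],[14,0],[19,1],[21,0],[26,17],[42,0]]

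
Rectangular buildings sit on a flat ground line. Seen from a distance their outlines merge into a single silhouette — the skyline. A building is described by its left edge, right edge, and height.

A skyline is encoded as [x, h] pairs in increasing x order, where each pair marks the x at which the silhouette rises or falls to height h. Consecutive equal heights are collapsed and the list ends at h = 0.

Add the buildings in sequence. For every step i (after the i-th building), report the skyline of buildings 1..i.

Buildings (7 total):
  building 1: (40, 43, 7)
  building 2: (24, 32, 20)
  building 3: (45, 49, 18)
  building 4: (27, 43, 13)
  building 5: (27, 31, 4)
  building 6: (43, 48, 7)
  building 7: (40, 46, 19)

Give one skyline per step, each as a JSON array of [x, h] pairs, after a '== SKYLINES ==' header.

== SKYLINES ==
[[40,7],[43,0]]
[[24,20],[32,0],[40,7],[43,0]]
[[24,20],[32,0],[40,7],[43,0],[45,18],[49,0]]
[[24,20],[32,13],[43,0],[45,18],[49,0]]
[[24,20],[32,13],[43,0],[45,18],[49,0]]
[[24,20],[32,13],[43,7],[45,18],[49,0]]
[[24,20],[32,13],[40,19],[46,18],[49,0]]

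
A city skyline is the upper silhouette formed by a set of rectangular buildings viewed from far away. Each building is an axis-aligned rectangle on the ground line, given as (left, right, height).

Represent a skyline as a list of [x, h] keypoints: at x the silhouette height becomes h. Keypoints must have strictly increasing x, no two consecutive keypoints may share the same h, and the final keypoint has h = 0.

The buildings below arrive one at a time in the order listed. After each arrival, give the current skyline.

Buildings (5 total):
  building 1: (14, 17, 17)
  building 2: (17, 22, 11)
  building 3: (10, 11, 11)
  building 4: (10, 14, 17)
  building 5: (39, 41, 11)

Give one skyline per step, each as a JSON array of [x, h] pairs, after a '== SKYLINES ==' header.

== SKYLINES ==
[[14,17],[17,0]]
[[14,17],[17,11],[22,0]]
[[10,11],[11,0],[14,17],[17,11],[22,0]]
[[10,17],[17,11],[22,0]]
[[10,17],[17,11],[22,0],[39,11],[41,0]]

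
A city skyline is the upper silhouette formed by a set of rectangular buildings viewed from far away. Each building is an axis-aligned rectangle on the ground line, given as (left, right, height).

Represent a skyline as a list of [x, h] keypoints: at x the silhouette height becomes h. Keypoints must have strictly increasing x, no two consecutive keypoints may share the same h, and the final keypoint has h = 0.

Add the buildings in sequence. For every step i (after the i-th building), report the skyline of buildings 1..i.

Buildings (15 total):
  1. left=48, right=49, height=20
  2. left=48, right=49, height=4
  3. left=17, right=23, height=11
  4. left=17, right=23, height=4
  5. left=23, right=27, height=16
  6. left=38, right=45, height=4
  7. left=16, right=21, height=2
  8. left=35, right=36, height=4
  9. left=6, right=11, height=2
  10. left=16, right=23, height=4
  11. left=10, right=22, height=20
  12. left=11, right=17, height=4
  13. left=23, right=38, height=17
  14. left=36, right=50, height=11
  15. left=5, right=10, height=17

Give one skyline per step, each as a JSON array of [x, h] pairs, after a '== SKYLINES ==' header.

== SKYLINES ==
[[48,20],[49,0]]
[[48,20],[49,0]]
[[17,11],[23,0],[48,20],[49,0]]
[[17,11],[23,0],[48,20],[49,0]]
[[17,11],[23,16],[27,0],[48,20],[49,0]]
[[17,11],[23,16],[27,0],[38,4],[45,0],[48,20],[49,0]]
[[16,2],[17,11],[23,16],[27,0],[38,4],[45,0],[48,20],[49,0]]
[[16,2],[17,11],[23,16],[27,0],[35,4],[36,0],[38,4],[45,0],[48,20],[49,0]]
[[6,2],[11,0],[16,2],[17,11],[23,16],[27,0],[35,4],[36,0],[38,4],[45,0],[48,20],[49,0]]
[[6,2],[11,0],[16,4],[17,11],[23,16],[27,0],[35,4],[36,0],[38,4],[45,0],[48,20],[49,0]]
[[6,2],[10,20],[22,11],[23,16],[27,0],[35,4],[36,0],[38,4],[45,0],[48,20],[49,0]]
[[6,2],[10,20],[22,11],[23,16],[27,0],[35,4],[36,0],[38,4],[45,0],[48,20],[49,0]]
[[6,2],[10,20],[22,11],[23,17],[38,4],[45,0],[48,20],[49,0]]
[[6,2],[10,20],[22,11],[23,17],[38,11],[48,20],[49,11],[50,0]]
[[5,17],[10,20],[22,11],[23,17],[38,11],[48,20],[49,11],[50,0]]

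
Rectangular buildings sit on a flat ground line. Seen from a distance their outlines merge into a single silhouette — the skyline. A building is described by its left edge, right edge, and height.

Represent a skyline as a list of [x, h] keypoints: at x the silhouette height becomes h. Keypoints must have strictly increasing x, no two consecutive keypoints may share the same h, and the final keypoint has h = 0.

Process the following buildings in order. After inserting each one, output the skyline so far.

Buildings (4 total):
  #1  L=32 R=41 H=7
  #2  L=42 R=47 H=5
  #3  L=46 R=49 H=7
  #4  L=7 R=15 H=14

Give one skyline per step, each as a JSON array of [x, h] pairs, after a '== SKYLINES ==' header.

== SKYLINES ==
[[32,7],[41,0]]
[[32,7],[41,0],[42,5],[47,0]]
[[32,7],[41,0],[42,5],[46,7],[49,0]]
[[7,14],[15,0],[32,7],[41,0],[42,5],[46,7],[49,0]]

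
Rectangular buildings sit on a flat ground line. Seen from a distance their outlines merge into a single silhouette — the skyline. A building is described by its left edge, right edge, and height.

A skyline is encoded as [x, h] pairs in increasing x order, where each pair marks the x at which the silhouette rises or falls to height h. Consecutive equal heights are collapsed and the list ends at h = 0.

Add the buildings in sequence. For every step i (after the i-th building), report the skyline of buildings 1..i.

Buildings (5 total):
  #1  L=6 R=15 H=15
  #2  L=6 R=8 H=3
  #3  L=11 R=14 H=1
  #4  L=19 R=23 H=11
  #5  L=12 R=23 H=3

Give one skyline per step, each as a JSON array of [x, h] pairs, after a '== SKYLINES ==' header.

== SKYLINES ==
[[6,15],[15,0]]
[[6,15],[15,0]]
[[6,15],[15,0]]
[[6,15],[15,0],[19,11],[23,0]]
[[6,15],[15,3],[19,11],[23,0]]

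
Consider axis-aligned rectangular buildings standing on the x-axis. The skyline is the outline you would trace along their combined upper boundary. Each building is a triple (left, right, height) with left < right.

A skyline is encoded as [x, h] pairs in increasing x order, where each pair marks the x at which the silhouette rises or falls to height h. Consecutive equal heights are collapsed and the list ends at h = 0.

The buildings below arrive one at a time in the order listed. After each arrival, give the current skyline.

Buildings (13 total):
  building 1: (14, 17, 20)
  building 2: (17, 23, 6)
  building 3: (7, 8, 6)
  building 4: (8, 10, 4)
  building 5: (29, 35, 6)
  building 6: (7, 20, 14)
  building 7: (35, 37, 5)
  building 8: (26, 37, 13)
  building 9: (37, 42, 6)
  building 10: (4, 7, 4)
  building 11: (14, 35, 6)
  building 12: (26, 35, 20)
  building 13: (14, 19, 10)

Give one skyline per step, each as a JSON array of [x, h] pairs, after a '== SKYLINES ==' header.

== SKYLINES ==
[[14,20],[17,0]]
[[14,20],[17,6],[23,0]]
[[7,6],[8,0],[14,20],[17,6],[23,0]]
[[7,6],[8,4],[10,0],[14,20],[17,6],[23,0]]
[[7,6],[8,4],[10,0],[14,20],[17,6],[23,0],[29,6],[35,0]]
[[7,14],[14,20],[17,14],[20,6],[23,0],[29,6],[35,0]]
[[7,14],[14,20],[17,14],[20,6],[23,0],[29,6],[35,5],[37,0]]
[[7,14],[14,20],[17,14],[20,6],[23,0],[26,13],[37,0]]
[[7,14],[14,20],[17,14],[20,6],[23,0],[26,13],[37,6],[42,0]]
[[4,4],[7,14],[14,20],[17,14],[20,6],[23,0],[26,13],[37,6],[42,0]]
[[4,4],[7,14],[14,20],[17,14],[20,6],[26,13],[37,6],[42,0]]
[[4,4],[7,14],[14,20],[17,14],[20,6],[26,20],[35,13],[37,6],[42,0]]
[[4,4],[7,14],[14,20],[17,14],[20,6],[26,20],[35,13],[37,6],[42,0]]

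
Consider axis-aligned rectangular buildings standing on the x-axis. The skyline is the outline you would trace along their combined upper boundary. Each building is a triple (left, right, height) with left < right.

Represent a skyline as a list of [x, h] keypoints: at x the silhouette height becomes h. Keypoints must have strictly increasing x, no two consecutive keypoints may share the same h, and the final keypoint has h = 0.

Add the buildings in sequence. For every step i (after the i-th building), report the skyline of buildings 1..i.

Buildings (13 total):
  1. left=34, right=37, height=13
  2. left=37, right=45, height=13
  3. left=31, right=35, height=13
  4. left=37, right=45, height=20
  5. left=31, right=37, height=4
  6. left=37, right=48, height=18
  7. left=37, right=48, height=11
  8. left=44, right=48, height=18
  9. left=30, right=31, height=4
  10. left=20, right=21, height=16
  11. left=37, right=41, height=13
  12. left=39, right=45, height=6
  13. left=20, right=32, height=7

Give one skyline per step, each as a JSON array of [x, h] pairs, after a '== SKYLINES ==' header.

== SKYLINES ==
[[34,13],[37,0]]
[[34,13],[45,0]]
[[31,13],[45,0]]
[[31,13],[37,20],[45,0]]
[[31,13],[37,20],[45,0]]
[[31,13],[37,20],[45,18],[48,0]]
[[31,13],[37,20],[45,18],[48,0]]
[[31,13],[37,20],[45,18],[48,0]]
[[30,4],[31,13],[37,20],[45,18],[48,0]]
[[20,16],[21,0],[30,4],[31,13],[37,20],[45,18],[48,0]]
[[20,16],[21,0],[30,4],[31,13],[37,20],[45,18],[48,0]]
[[20,16],[21,0],[30,4],[31,13],[37,20],[45,18],[48,0]]
[[20,16],[21,7],[31,13],[37,20],[45,18],[48,0]]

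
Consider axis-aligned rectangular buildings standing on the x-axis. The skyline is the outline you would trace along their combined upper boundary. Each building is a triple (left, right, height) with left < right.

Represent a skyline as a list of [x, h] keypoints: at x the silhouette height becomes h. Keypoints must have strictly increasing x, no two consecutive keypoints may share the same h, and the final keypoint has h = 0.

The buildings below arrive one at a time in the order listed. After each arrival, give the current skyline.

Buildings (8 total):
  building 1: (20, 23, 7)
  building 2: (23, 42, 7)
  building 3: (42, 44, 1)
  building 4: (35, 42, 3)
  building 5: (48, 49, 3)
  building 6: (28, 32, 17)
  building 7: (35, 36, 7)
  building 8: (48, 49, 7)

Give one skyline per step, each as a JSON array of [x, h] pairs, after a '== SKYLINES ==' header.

== SKYLINES ==
[[20,7],[23,0]]
[[20,7],[42,0]]
[[20,7],[42,1],[44,0]]
[[20,7],[42,1],[44,0]]
[[20,7],[42,1],[44,0],[48,3],[49,0]]
[[20,7],[28,17],[32,7],[42,1],[44,0],[48,3],[49,0]]
[[20,7],[28,17],[32,7],[42,1],[44,0],[48,3],[49,0]]
[[20,7],[28,17],[32,7],[42,1],[44,0],[48,7],[49,0]]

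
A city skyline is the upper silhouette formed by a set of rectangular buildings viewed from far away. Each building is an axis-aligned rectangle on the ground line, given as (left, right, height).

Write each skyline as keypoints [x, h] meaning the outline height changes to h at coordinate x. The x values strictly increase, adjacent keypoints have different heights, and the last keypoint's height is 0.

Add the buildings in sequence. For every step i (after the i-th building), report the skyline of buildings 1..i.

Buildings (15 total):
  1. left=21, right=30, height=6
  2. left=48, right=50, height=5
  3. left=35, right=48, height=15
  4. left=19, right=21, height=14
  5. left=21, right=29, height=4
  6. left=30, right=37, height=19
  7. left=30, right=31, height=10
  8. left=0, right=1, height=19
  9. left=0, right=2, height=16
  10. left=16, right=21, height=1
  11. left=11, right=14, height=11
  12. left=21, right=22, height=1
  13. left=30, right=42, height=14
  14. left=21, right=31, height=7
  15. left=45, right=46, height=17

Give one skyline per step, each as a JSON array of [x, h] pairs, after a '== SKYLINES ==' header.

== SKYLINES ==
[[21,6],[30,0]]
[[21,6],[30,0],[48,5],[50,0]]
[[21,6],[30,0],[35,15],[48,5],[50,0]]
[[19,14],[21,6],[30,0],[35,15],[48,5],[50,0]]
[[19,14],[21,6],[30,0],[35,15],[48,5],[50,0]]
[[19,14],[21,6],[30,19],[37,15],[48,5],[50,0]]
[[19,14],[21,6],[30,19],[37,15],[48,5],[50,0]]
[[0,19],[1,0],[19,14],[21,6],[30,19],[37,15],[48,5],[50,0]]
[[0,19],[1,16],[2,0],[19,14],[21,6],[30,19],[37,15],[48,5],[50,0]]
[[0,19],[1,16],[2,0],[16,1],[19,14],[21,6],[30,19],[37,15],[48,5],[50,0]]
[[0,19],[1,16],[2,0],[11,11],[14,0],[16,1],[19,14],[21,6],[30,19],[37,15],[48,5],[50,0]]
[[0,19],[1,16],[2,0],[11,11],[14,0],[16,1],[19,14],[21,6],[30,19],[37,15],[48,5],[50,0]]
[[0,19],[1,16],[2,0],[11,11],[14,0],[16,1],[19,14],[21,6],[30,19],[37,15],[48,5],[50,0]]
[[0,19],[1,16],[2,0],[11,11],[14,0],[16,1],[19,14],[21,7],[30,19],[37,15],[48,5],[50,0]]
[[0,19],[1,16],[2,0],[11,11],[14,0],[16,1],[19,14],[21,7],[30,19],[37,15],[45,17],[46,15],[48,5],[50,0]]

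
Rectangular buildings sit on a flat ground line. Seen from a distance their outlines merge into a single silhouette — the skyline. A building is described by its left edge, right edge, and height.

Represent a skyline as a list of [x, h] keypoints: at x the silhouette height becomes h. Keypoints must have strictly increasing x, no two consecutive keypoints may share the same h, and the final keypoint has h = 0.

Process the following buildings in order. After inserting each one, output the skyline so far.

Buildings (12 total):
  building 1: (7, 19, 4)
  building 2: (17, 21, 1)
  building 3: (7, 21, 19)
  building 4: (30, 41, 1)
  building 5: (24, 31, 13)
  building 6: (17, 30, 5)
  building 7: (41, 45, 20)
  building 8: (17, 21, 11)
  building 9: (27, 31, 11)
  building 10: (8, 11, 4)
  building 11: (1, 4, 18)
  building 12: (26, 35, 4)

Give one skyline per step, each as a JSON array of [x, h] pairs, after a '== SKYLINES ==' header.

== SKYLINES ==
[[7,4],[19,0]]
[[7,4],[19,1],[21,0]]
[[7,19],[21,0]]
[[7,19],[21,0],[30,1],[41,0]]
[[7,19],[21,0],[24,13],[31,1],[41,0]]
[[7,19],[21,5],[24,13],[31,1],[41,0]]
[[7,19],[21,5],[24,13],[31,1],[41,20],[45,0]]
[[7,19],[21,5],[24,13],[31,1],[41,20],[45,0]]
[[7,19],[21,5],[24,13],[31,1],[41,20],[45,0]]
[[7,19],[21,5],[24,13],[31,1],[41,20],[45,0]]
[[1,18],[4,0],[7,19],[21,5],[24,13],[31,1],[41,20],[45,0]]
[[1,18],[4,0],[7,19],[21,5],[24,13],[31,4],[35,1],[41,20],[45,0]]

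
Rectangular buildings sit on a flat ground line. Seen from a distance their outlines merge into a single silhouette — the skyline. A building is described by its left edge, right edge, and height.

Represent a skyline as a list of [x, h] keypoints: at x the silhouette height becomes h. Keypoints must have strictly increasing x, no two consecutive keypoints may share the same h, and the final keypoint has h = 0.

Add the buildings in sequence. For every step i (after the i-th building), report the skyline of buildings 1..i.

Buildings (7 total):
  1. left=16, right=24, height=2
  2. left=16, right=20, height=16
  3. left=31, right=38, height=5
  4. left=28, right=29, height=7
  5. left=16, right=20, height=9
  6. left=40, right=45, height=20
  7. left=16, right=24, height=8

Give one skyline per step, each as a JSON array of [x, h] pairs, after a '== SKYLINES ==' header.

== SKYLINES ==
[[16,2],[24,0]]
[[16,16],[20,2],[24,0]]
[[16,16],[20,2],[24,0],[31,5],[38,0]]
[[16,16],[20,2],[24,0],[28,7],[29,0],[31,5],[38,0]]
[[16,16],[20,2],[24,0],[28,7],[29,0],[31,5],[38,0]]
[[16,16],[20,2],[24,0],[28,7],[29,0],[31,5],[38,0],[40,20],[45,0]]
[[16,16],[20,8],[24,0],[28,7],[29,0],[31,5],[38,0],[40,20],[45,0]]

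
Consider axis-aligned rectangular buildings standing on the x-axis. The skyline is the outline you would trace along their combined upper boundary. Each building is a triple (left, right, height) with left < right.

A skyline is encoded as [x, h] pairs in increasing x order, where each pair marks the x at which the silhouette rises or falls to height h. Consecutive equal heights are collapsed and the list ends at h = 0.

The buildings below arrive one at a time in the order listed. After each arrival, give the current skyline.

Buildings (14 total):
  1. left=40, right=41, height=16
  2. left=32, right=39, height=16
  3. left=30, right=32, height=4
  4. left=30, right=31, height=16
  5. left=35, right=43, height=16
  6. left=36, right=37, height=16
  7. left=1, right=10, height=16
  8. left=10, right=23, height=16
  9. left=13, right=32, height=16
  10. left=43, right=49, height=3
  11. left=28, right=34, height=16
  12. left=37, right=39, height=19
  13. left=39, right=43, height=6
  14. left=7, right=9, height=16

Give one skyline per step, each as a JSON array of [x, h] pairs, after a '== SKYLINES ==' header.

== SKYLINES ==
[[40,16],[41,0]]
[[32,16],[39,0],[40,16],[41,0]]
[[30,4],[32,16],[39,0],[40,16],[41,0]]
[[30,16],[31,4],[32,16],[39,0],[40,16],[41,0]]
[[30,16],[31,4],[32,16],[43,0]]
[[30,16],[31,4],[32,16],[43,0]]
[[1,16],[10,0],[30,16],[31,4],[32,16],[43,0]]
[[1,16],[23,0],[30,16],[31,4],[32,16],[43,0]]
[[1,16],[43,0]]
[[1,16],[43,3],[49,0]]
[[1,16],[43,3],[49,0]]
[[1,16],[37,19],[39,16],[43,3],[49,0]]
[[1,16],[37,19],[39,16],[43,3],[49,0]]
[[1,16],[37,19],[39,16],[43,3],[49,0]]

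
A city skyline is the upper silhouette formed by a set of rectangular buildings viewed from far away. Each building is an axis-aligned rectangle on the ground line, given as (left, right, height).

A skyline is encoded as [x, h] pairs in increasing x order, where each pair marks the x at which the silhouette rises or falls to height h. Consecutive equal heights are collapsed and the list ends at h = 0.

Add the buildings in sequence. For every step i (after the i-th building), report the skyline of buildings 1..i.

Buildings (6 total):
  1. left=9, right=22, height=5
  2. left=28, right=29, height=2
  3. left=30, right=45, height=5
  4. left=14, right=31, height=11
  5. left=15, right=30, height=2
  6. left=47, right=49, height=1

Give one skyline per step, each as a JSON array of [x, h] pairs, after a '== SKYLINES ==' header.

== SKYLINES ==
[[9,5],[22,0]]
[[9,5],[22,0],[28,2],[29,0]]
[[9,5],[22,0],[28,2],[29,0],[30,5],[45,0]]
[[9,5],[14,11],[31,5],[45,0]]
[[9,5],[14,11],[31,5],[45,0]]
[[9,5],[14,11],[31,5],[45,0],[47,1],[49,0]]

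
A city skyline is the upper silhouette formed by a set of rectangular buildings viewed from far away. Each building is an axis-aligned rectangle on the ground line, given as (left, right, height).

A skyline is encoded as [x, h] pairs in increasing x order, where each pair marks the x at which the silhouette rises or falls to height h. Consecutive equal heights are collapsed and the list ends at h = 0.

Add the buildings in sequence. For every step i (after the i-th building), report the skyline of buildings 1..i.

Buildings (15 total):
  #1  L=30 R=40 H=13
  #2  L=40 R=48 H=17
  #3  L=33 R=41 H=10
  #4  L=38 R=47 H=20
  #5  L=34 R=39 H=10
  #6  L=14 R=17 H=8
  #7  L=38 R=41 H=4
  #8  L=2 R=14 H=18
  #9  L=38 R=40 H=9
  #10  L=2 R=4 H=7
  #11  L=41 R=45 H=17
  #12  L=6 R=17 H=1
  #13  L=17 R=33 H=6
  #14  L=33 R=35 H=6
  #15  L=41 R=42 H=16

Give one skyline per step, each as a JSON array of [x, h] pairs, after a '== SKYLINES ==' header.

== SKYLINES ==
[[30,13],[40,0]]
[[30,13],[40,17],[48,0]]
[[30,13],[40,17],[48,0]]
[[30,13],[38,20],[47,17],[48,0]]
[[30,13],[38,20],[47,17],[48,0]]
[[14,8],[17,0],[30,13],[38,20],[47,17],[48,0]]
[[14,8],[17,0],[30,13],[38,20],[47,17],[48,0]]
[[2,18],[14,8],[17,0],[30,13],[38,20],[47,17],[48,0]]
[[2,18],[14,8],[17,0],[30,13],[38,20],[47,17],[48,0]]
[[2,18],[14,8],[17,0],[30,13],[38,20],[47,17],[48,0]]
[[2,18],[14,8],[17,0],[30,13],[38,20],[47,17],[48,0]]
[[2,18],[14,8],[17,0],[30,13],[38,20],[47,17],[48,0]]
[[2,18],[14,8],[17,6],[30,13],[38,20],[47,17],[48,0]]
[[2,18],[14,8],[17,6],[30,13],[38,20],[47,17],[48,0]]
[[2,18],[14,8],[17,6],[30,13],[38,20],[47,17],[48,0]]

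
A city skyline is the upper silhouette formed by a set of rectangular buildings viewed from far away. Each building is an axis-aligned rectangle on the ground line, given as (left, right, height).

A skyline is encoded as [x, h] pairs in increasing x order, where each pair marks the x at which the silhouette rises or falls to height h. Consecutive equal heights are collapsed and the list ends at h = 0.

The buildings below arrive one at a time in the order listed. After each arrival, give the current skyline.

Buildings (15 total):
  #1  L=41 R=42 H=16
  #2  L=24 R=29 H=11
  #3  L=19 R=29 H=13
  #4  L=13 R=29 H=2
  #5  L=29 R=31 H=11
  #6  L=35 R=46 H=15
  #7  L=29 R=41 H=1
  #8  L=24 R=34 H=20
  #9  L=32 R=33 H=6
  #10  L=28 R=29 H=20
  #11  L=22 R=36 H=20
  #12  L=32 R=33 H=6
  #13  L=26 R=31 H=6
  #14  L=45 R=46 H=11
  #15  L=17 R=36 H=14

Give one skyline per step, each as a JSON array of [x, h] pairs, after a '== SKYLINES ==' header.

== SKYLINES ==
[[41,16],[42,0]]
[[24,11],[29,0],[41,16],[42,0]]
[[19,13],[29,0],[41,16],[42,0]]
[[13,2],[19,13],[29,0],[41,16],[42,0]]
[[13,2],[19,13],[29,11],[31,0],[41,16],[42,0]]
[[13,2],[19,13],[29,11],[31,0],[35,15],[41,16],[42,15],[46,0]]
[[13,2],[19,13],[29,11],[31,1],[35,15],[41,16],[42,15],[46,0]]
[[13,2],[19,13],[24,20],[34,1],[35,15],[41,16],[42,15],[46,0]]
[[13,2],[19,13],[24,20],[34,1],[35,15],[41,16],[42,15],[46,0]]
[[13,2],[19,13],[24,20],[34,1],[35,15],[41,16],[42,15],[46,0]]
[[13,2],[19,13],[22,20],[36,15],[41,16],[42,15],[46,0]]
[[13,2],[19,13],[22,20],[36,15],[41,16],[42,15],[46,0]]
[[13,2],[19,13],[22,20],[36,15],[41,16],[42,15],[46,0]]
[[13,2],[19,13],[22,20],[36,15],[41,16],[42,15],[46,0]]
[[13,2],[17,14],[22,20],[36,15],[41,16],[42,15],[46,0]]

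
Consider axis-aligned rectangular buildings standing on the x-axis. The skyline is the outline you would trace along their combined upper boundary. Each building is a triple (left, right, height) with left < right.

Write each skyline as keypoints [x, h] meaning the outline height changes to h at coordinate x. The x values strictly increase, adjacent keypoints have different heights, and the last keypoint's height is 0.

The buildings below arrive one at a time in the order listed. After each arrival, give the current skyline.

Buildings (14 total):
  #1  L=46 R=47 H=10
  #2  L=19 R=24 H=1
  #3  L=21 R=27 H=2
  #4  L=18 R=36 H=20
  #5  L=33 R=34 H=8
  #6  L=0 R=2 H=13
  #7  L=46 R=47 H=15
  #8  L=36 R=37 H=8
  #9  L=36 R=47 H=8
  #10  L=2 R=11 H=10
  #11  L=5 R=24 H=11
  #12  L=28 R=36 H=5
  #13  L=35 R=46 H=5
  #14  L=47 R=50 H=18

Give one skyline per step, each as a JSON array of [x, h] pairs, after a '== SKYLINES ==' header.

== SKYLINES ==
[[46,10],[47,0]]
[[19,1],[24,0],[46,10],[47,0]]
[[19,1],[21,2],[27,0],[46,10],[47,0]]
[[18,20],[36,0],[46,10],[47,0]]
[[18,20],[36,0],[46,10],[47,0]]
[[0,13],[2,0],[18,20],[36,0],[46,10],[47,0]]
[[0,13],[2,0],[18,20],[36,0],[46,15],[47,0]]
[[0,13],[2,0],[18,20],[36,8],[37,0],[46,15],[47,0]]
[[0,13],[2,0],[18,20],[36,8],[46,15],[47,0]]
[[0,13],[2,10],[11,0],[18,20],[36,8],[46,15],[47,0]]
[[0,13],[2,10],[5,11],[18,20],[36,8],[46,15],[47,0]]
[[0,13],[2,10],[5,11],[18,20],[36,8],[46,15],[47,0]]
[[0,13],[2,10],[5,11],[18,20],[36,8],[46,15],[47,0]]
[[0,13],[2,10],[5,11],[18,20],[36,8],[46,15],[47,18],[50,0]]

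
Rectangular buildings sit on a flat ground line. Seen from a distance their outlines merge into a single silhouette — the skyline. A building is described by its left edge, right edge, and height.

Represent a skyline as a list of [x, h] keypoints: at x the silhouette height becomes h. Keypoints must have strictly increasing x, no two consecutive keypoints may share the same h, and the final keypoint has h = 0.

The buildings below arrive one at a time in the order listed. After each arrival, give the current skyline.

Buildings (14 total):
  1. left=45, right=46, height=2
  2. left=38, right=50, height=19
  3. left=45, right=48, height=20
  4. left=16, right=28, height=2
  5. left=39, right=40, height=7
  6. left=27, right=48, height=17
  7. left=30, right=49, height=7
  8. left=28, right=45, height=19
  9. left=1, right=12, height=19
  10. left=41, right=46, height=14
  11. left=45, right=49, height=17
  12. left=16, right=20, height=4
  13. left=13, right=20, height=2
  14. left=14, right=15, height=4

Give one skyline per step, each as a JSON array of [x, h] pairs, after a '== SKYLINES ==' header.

== SKYLINES ==
[[45,2],[46,0]]
[[38,19],[50,0]]
[[38,19],[45,20],[48,19],[50,0]]
[[16,2],[28,0],[38,19],[45,20],[48,19],[50,0]]
[[16,2],[28,0],[38,19],[45,20],[48,19],[50,0]]
[[16,2],[27,17],[38,19],[45,20],[48,19],[50,0]]
[[16,2],[27,17],[38,19],[45,20],[48,19],[50,0]]
[[16,2],[27,17],[28,19],[45,20],[48,19],[50,0]]
[[1,19],[12,0],[16,2],[27,17],[28,19],[45,20],[48,19],[50,0]]
[[1,19],[12,0],[16,2],[27,17],[28,19],[45,20],[48,19],[50,0]]
[[1,19],[12,0],[16,2],[27,17],[28,19],[45,20],[48,19],[50,0]]
[[1,19],[12,0],[16,4],[20,2],[27,17],[28,19],[45,20],[48,19],[50,0]]
[[1,19],[12,0],[13,2],[16,4],[20,2],[27,17],[28,19],[45,20],[48,19],[50,0]]
[[1,19],[12,0],[13,2],[14,4],[15,2],[16,4],[20,2],[27,17],[28,19],[45,20],[48,19],[50,0]]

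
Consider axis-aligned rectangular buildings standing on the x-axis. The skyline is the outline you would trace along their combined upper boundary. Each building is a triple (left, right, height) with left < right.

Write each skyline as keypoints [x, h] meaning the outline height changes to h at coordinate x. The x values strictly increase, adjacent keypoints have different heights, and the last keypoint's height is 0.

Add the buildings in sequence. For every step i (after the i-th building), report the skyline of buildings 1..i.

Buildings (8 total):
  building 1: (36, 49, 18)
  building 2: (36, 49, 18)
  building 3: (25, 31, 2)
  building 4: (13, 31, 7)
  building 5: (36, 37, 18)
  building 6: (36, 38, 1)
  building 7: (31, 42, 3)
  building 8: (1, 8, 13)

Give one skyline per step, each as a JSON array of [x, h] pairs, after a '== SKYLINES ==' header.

== SKYLINES ==
[[36,18],[49,0]]
[[36,18],[49,0]]
[[25,2],[31,0],[36,18],[49,0]]
[[13,7],[31,0],[36,18],[49,0]]
[[13,7],[31,0],[36,18],[49,0]]
[[13,7],[31,0],[36,18],[49,0]]
[[13,7],[31,3],[36,18],[49,0]]
[[1,13],[8,0],[13,7],[31,3],[36,18],[49,0]]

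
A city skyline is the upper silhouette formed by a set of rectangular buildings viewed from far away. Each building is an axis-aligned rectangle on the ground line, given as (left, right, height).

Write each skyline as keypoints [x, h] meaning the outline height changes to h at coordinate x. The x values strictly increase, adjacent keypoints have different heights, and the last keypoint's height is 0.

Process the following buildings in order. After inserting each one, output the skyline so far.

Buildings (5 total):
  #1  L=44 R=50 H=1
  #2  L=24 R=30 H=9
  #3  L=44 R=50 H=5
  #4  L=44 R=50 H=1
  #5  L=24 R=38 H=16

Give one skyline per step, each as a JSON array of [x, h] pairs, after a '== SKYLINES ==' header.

== SKYLINES ==
[[44,1],[50,0]]
[[24,9],[30,0],[44,1],[50,0]]
[[24,9],[30,0],[44,5],[50,0]]
[[24,9],[30,0],[44,5],[50,0]]
[[24,16],[38,0],[44,5],[50,0]]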